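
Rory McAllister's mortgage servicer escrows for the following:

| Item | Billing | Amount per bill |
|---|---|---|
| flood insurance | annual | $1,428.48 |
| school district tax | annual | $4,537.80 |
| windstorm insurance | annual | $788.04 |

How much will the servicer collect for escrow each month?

Flood insurance — $1,428.48 per year
School district tax — $4,537.80 per year
Windstorm insurance — $788.04 per year
Annual escrow total = $1,428.48 + $4,537.80 + $788.04 = $6,754.32
Monthly = $6,754.32 ÷ 12 = $562.86

$562.86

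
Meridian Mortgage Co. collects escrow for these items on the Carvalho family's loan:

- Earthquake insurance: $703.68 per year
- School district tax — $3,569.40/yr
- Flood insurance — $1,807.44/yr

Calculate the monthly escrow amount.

Earthquake insurance — $703.68
School district tax — $3,569.40
Flood insurance — $1,807.44
Annual escrow total = $703.68 + $3,569.40 + $1,807.44 = $6,080.52
Monthly = $6,080.52 / 12 = $506.71

$506.71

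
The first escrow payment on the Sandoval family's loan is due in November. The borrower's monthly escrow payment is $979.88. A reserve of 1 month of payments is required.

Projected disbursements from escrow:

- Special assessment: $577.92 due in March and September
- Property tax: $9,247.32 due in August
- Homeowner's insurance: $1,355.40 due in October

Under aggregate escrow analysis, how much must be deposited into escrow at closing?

$1,006.32

Cushion = 1 × $979.88 = $979.88
Trial balance (start $0, +$979.88 each month, − disbursements):
  Nov: +$979.88 → $979.88
  Dec: +$979.88 → $1,959.76
  Jan: +$979.88 → $2,939.64
  Feb: +$979.88 → $3,919.52
  Mar: +$979.88 − $577.92 → $4,321.48
  Apr: +$979.88 → $5,301.36
  May: +$979.88 → $6,281.24
  Jun: +$979.88 → $7,261.12
  Jul: +$979.88 → $8,241.00
  Aug: +$979.88 − $9,247.32 → -$26.44
  Sep: +$979.88 − $577.92 → $375.52
  Oct: +$979.88 − $1,355.40 → $0.00
Lowest trial balance = -$26.44 (Aug)
Initial deposit = cushion − low point = $979.88 − (-$26.44) = $1,006.32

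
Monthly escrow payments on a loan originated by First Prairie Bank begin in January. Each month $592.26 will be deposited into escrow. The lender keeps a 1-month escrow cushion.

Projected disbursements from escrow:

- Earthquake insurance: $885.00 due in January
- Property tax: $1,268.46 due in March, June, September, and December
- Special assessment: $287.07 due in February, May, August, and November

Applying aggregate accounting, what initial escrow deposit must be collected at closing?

$1,256.01

Cushion = 1 × $592.26 = $592.26
Trial balance (start $0, +$592.26 each month, − disbursements):
  Jan: +$592.26 − $885.00 → -$292.74
  Feb: +$592.26 − $287.07 → $12.45
  Mar: +$592.26 − $1,268.46 → -$663.75
  Apr: +$592.26 → -$71.49
  May: +$592.26 − $287.07 → $233.70
  Jun: +$592.26 − $1,268.46 → -$442.50
  Jul: +$592.26 → $149.76
  Aug: +$592.26 − $287.07 → $454.95
  Sep: +$592.26 − $1,268.46 → -$221.25
  Oct: +$592.26 → $371.01
  Nov: +$592.26 − $287.07 → $676.20
  Dec: +$592.26 − $1,268.46 → $0.00
Lowest trial balance = -$663.75 (Mar)
Initial deposit = cushion − low point = $592.26 − (-$663.75) = $1,256.01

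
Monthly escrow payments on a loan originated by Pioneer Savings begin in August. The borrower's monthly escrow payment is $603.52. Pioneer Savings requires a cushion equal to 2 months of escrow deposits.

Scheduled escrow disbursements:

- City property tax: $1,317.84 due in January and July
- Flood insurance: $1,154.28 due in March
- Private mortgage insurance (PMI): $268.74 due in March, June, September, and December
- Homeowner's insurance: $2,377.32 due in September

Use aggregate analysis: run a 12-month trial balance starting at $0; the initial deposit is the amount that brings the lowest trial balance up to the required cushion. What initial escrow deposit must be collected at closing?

$2,646.06

Cushion = 2 × $603.52 = $1,207.04
Trial balance (start $0, +$603.52 each month, − disbursements):
  Aug: +$603.52 → $603.52
  Sep: +$603.52 − $2,646.06 → -$1,439.02
  Oct: +$603.52 → -$835.50
  Nov: +$603.52 → -$231.98
  Dec: +$603.52 − $268.74 → $102.80
  Jan: +$603.52 − $1,317.84 → -$611.52
  Feb: +$603.52 → -$8.00
  Mar: +$603.52 − $1,423.02 → -$827.50
  Apr: +$603.52 → -$223.98
  May: +$603.52 → $379.54
  Jun: +$603.52 − $268.74 → $714.32
  Jul: +$603.52 − $1,317.84 → $0.00
Lowest trial balance = -$1,439.02 (Sep)
Initial deposit = cushion − low point = $1,207.04 − (-$1,439.02) = $2,646.06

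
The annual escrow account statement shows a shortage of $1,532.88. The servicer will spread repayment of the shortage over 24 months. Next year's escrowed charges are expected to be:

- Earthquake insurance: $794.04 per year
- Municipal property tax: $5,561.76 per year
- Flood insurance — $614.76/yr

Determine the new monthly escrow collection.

$644.75

Earthquake insurance — $794.04
Municipal property tax — $5,561.76
Flood insurance — $614.76
Combined annual = $6,970.56
Per month = $6,970.56 ÷ 12 = $580.88
Monthly shortage recovery: $1,532.88 ÷ 24 = $63.87
Adjusted monthly = $580.88 + $63.87 = $644.75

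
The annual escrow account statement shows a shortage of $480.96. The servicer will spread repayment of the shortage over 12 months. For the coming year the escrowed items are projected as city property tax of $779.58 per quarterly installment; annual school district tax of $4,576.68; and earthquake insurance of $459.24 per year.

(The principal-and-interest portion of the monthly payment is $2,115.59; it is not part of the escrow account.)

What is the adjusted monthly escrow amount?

City property tax = $779.58 × 4 = $3,118.32 annually
School district tax = $4,576.68 annually
Earthquake insurance = $459.24 annually
Total per year = $3,118.32 + $4,576.68 + $459.24 = $8,154.24
Base monthly escrow = $8,154.24 / 12 = $679.52
Shortage per month = $480.96 ÷ 12 = $40.08
Adjusted monthly = $679.52 + $40.08 = $719.60

$719.60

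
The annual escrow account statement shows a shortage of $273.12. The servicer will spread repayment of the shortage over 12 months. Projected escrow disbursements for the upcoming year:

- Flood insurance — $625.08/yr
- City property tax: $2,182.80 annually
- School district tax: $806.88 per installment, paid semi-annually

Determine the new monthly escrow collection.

Flood insurance = $625.08 annually
City property tax = $2,182.80 annually
School district tax = $806.88 × 2 = $1,613.76 annually
Total per year = $625.08 + $2,182.80 + $1,613.76 = $4,421.64
Monthly = $4,421.64 / 12 = $368.47
Monthly shortage recovery: $273.12 / 12 = $22.76
Adjusted monthly = $368.47 + $22.76 = $391.23

$391.23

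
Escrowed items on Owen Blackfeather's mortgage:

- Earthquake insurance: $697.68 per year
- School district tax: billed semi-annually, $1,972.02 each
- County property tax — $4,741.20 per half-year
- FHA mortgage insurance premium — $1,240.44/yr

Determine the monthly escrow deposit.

Earthquake insurance: $697.68 annually
School district tax: $1,972.02 × 2 = $3,944.04 annually
County property tax: $4,741.20 × 2 = $9,482.40 annually
FHA mortgage insurance premium: $1,240.44 annually
Annual escrow total = $15,364.56
Base monthly escrow = $15,364.56 / 12 = $1,280.38

$1,280.38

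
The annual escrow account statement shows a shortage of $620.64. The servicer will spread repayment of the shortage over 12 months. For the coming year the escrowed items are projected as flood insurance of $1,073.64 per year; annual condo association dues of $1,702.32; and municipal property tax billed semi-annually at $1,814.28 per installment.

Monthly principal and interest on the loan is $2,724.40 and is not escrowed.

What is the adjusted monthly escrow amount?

$585.43

Flood insurance — $1,073.64 per year
Condo association dues — $1,702.32 per year
Municipal property tax — $1,814.28 × 2 = $3,628.56 per year
Annual escrow total = $6,404.52
Monthly = $6,404.52 / 12 = $533.71
Monthly shortage recovery: $620.64 / 12 = $51.72
New monthly escrow = $533.71 + $51.72 = $585.43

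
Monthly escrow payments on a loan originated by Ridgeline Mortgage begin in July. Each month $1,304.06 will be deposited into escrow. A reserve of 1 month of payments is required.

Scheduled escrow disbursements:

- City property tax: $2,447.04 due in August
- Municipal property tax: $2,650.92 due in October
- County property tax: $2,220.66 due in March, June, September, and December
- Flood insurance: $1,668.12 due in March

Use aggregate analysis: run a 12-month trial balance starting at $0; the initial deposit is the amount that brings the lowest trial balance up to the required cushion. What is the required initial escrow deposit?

$3,406.44

Cushion = 1 × $1,304.06 = $1,304.06
Trial balance (start $0, +$1,304.06 each month, − disbursements):
  Jul: +$1,304.06 → $1,304.06
  Aug: +$1,304.06 − $2,447.04 → $161.08
  Sep: +$1,304.06 − $2,220.66 → -$755.52
  Oct: +$1,304.06 − $2,650.92 → -$2,102.38
  Nov: +$1,304.06 → -$798.32
  Dec: +$1,304.06 − $2,220.66 → -$1,714.92
  Jan: +$1,304.06 → -$410.86
  Feb: +$1,304.06 → $893.20
  Mar: +$1,304.06 − $3,888.78 → -$1,691.52
  Apr: +$1,304.06 → -$387.46
  May: +$1,304.06 → $916.60
  Jun: +$1,304.06 − $2,220.66 → $0.00
Lowest trial balance = -$2,102.38 (Oct)
Initial deposit = cushion − low point = $1,304.06 − (-$2,102.38) = $3,406.44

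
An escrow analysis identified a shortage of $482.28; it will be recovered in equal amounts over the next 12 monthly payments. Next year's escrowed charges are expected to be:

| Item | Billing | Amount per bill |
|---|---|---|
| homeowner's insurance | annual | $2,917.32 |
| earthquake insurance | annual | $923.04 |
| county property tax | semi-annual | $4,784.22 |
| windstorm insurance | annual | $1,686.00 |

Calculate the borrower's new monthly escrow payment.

Homeowner's insurance — $2,917.32 annually
Earthquake insurance — $923.04 annually
County property tax — $4,784.22 × 2 = $9,568.44 annually
Windstorm insurance — $1,686.00 annually
Combined annual = $2,917.32 + $923.04 + $9,568.44 + $1,686.00 = $15,094.80
Monthly = $15,094.80 / 12 = $1,257.90
Shortage per month = $482.28 ÷ 12 = $40.19
New monthly escrow = $1,257.90 + $40.19 = $1,298.09

$1,298.09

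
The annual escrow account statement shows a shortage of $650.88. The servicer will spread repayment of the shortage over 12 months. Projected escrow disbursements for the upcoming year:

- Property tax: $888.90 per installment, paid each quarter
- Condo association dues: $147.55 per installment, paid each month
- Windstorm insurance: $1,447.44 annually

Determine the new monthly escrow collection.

Property tax = $888.90 × 4 = $3,555.60/yr
Condo association dues = $147.55 × 12 = $1,770.60/yr
Windstorm insurance = $1,447.44/yr
Annual escrow total = $3,555.60 + $1,770.60 + $1,447.44 = $6,773.64
Monthly escrow = $6,773.64 / 12 = $564.47
Shortage per month = $650.88 ÷ 12 = $54.24
New monthly escrow = $564.47 + $54.24 = $618.71

$618.71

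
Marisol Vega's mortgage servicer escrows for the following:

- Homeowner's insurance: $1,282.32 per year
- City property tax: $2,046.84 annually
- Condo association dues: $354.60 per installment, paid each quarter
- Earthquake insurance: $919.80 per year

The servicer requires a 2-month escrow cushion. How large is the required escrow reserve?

$944.56

Homeowner's insurance = $1,282.32 annually
City property tax = $2,046.84 annually
Condo association dues = $354.60 × 4 = $1,418.40 annually
Earthquake insurance = $919.80 annually
Yearly total = $1,282.32 + $2,046.84 + $1,418.40 + $919.80 = $5,667.36
Per month = $5,667.36 / 12 = $472.28
Cushion = 2 × $472.28 = $944.56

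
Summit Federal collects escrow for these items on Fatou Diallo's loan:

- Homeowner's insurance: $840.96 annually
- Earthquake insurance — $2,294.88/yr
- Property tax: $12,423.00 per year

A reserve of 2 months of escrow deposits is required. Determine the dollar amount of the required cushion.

$2,593.14

Homeowner's insurance: $840.96 annually
Earthquake insurance: $2,294.88 annually
Property tax: $12,423.00 annually
Total annual escrow = $15,558.84
Monthly escrow = $15,558.84 ÷ 12 = $1,296.57
Reserve = 2 × $1,296.57 = $2,593.14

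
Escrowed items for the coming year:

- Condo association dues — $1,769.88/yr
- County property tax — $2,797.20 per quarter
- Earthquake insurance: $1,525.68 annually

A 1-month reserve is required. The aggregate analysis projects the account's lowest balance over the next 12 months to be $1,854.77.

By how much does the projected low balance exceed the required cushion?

$647.74

Condo association dues = $1,769.88/yr
County property tax = $2,797.20 × 4 = $11,188.80/yr
Earthquake insurance = $1,525.68/yr
Total per year = $1,769.88 + $11,188.80 + $1,525.68 = $14,484.36
Monthly escrow = $14,484.36 ÷ 12 = $1,207.03
Cushion = 1 × $1,207.03 = $1,207.03
Surplus = $1,854.77 − $1,207.03 = $647.74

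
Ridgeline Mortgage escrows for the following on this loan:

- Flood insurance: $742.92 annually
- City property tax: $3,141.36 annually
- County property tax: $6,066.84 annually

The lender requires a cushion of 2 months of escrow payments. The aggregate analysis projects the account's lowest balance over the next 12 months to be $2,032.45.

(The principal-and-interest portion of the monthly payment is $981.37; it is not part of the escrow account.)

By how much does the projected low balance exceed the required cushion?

$373.93

Flood insurance — $742.92
City property tax — $3,141.36
County property tax — $6,066.84
Total per year = $9,951.12
Monthly escrow = $9,951.12 / 12 = $829.26
Required cushion = 2 × $829.26 = $1,658.52
Surplus = $2,032.45 − $1,658.52 = $373.93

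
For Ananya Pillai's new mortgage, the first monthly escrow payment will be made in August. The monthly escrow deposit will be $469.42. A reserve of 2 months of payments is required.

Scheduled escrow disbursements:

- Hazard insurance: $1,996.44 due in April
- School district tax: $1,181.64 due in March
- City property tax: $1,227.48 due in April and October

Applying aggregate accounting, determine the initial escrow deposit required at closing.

Cushion = 2 × $469.42 = $938.84
Trial balance (start $0, +$469.42 each month, − disbursements):
  Aug: +$469.42 → $469.42
  Sep: +$469.42 → $938.84
  Oct: +$469.42 − $1,227.48 → $180.78
  Nov: +$469.42 → $650.20
  Dec: +$469.42 → $1,119.62
  Jan: +$469.42 → $1,589.04
  Feb: +$469.42 → $2,058.46
  Mar: +$469.42 − $1,181.64 → $1,346.24
  Apr: +$469.42 − $3,223.92 → -$1,408.26
  May: +$469.42 → -$938.84
  Jun: +$469.42 → -$469.42
  Jul: +$469.42 → $0.00
Lowest trial balance = -$1,408.26 (Apr)
Initial deposit = cushion − low point = $938.84 − (-$1,408.26) = $2,347.10

$2,347.10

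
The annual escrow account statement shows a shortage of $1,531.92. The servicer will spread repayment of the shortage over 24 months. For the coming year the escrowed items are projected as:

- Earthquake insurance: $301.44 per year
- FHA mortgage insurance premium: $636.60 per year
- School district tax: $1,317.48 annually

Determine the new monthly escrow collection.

$251.79

Earthquake insurance: $301.44/yr
FHA mortgage insurance premium: $636.60/yr
School district tax: $1,317.48/yr
Total per year = $301.44 + $636.60 + $1,317.48 = $2,255.52
Base monthly escrow = $2,255.52 / 12 = $187.96
Shortage spread = $1,531.92 ÷ 24 = $63.83/mo
Adjusted monthly = $187.96 + $63.83 = $251.79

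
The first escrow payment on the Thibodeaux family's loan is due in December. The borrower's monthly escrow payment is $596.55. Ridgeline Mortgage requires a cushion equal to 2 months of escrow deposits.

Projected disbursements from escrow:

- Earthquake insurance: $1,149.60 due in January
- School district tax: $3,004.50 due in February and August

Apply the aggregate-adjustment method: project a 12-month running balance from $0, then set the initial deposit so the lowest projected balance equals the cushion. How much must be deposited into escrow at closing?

$3,557.55

Cushion = 2 × $596.55 = $1,193.10
Trial balance (start $0, +$596.55 each month, − disbursements):
  Dec: +$596.55 → $596.55
  Jan: +$596.55 − $1,149.60 → $43.50
  Feb: +$596.55 − $3,004.50 → -$2,364.45
  Mar: +$596.55 → -$1,767.90
  Apr: +$596.55 → -$1,171.35
  May: +$596.55 → -$574.80
  Jun: +$596.55 → $21.75
  Jul: +$596.55 → $618.30
  Aug: +$596.55 − $3,004.50 → -$1,789.65
  Sep: +$596.55 → -$1,193.10
  Oct: +$596.55 → -$596.55
  Nov: +$596.55 → $0.00
Lowest trial balance = -$2,364.45 (Feb)
Initial deposit = cushion − low point = $1,193.10 − (-$2,364.45) = $3,557.55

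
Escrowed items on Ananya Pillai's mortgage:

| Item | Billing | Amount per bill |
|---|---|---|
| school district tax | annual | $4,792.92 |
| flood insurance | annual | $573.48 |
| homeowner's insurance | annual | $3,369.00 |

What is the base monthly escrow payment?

$727.95

School district tax: $4,792.92/yr
Flood insurance: $573.48/yr
Homeowner's insurance: $3,369.00/yr
Total per year = $8,735.40
Base monthly escrow = $8,735.40 / 12 = $727.95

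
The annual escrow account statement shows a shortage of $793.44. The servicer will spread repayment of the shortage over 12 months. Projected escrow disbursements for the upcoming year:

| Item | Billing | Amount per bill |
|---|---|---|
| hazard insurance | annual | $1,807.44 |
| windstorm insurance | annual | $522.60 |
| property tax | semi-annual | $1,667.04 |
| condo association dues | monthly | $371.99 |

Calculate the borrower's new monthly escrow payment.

$910.12

Hazard insurance = $1,807.44
Windstorm insurance = $522.60
Property tax = $1,667.04 × 2 = $3,334.08
Condo association dues = $371.99 × 12 = $4,463.88
Total per year = $1,807.44 + $522.60 + $3,334.08 + $4,463.88 = $10,128.00
Monthly escrow = $10,128.00 ÷ 12 = $844.00
Monthly shortage recovery: $793.44 ÷ 12 = $66.12
Adjusted monthly = $844.00 + $66.12 = $910.12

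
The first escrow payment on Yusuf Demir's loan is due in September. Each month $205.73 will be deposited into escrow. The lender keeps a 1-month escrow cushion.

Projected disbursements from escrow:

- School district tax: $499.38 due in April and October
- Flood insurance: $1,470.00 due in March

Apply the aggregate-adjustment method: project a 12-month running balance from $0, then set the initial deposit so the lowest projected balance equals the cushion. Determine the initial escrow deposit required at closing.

Cushion = 1 × $205.73 = $205.73
Trial balance (start $0, +$205.73 each month, − disbursements):
  Sep: +$205.73 → $205.73
  Oct: +$205.73 − $499.38 → -$87.92
  Nov: +$205.73 → $117.81
  Dec: +$205.73 → $323.54
  Jan: +$205.73 → $529.27
  Feb: +$205.73 → $735.00
  Mar: +$205.73 − $1,470.00 → -$529.27
  Apr: +$205.73 − $499.38 → -$822.92
  May: +$205.73 → -$617.19
  Jun: +$205.73 → -$411.46
  Jul: +$205.73 → -$205.73
  Aug: +$205.73 → $0.00
Lowest trial balance = -$822.92 (Apr)
Initial deposit = cushion − low point = $205.73 − (-$822.92) = $1,028.65

$1,028.65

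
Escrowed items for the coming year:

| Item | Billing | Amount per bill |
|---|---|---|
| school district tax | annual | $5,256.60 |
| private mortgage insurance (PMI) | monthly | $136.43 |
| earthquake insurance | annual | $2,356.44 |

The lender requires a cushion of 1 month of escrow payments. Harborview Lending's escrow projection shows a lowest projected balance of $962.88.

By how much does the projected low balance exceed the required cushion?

School district tax — $5,256.60 annually
Private mortgage insurance (PMI) — $136.43 × 12 = $1,637.16 annually
Earthquake insurance — $2,356.44 annually
Combined annual = $9,250.20
Per month = $9,250.20 / 12 = $770.85
Required reserve = 1 × $770.85 = $770.85
Excess over cushion: $962.88 − $770.85 = $192.03

$192.03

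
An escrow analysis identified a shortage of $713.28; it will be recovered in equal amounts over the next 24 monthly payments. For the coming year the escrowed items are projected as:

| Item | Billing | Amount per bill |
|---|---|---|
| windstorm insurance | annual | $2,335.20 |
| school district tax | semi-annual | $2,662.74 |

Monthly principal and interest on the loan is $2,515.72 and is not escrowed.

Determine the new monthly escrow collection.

$668.11

Windstorm insurance: $2,335.20 per year
School district tax: $2,662.74 × 2 = $5,325.48 per year
Annual escrow total = $7,660.68
Monthly escrow = $7,660.68 / 12 = $638.39
Monthly shortage recovery: $713.28 / 24 = $29.72
Adjusted monthly = $638.39 + $29.72 = $668.11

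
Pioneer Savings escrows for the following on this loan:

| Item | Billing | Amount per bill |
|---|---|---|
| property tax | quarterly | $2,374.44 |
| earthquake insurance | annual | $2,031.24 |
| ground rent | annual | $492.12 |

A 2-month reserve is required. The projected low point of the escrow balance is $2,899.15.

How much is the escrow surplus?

Property tax = $2,374.44 × 4 = $9,497.76 per year
Earthquake insurance = $2,031.24 per year
Ground rent = $492.12 per year
Annual escrow total = $9,497.76 + $2,031.24 + $492.12 = $12,021.12
Monthly escrow = $12,021.12 / 12 = $1,001.76
Cushion = 2 × $1,001.76 = $2,003.52
Excess over cushion: $2,899.15 − $2,003.52 = $895.63

$895.63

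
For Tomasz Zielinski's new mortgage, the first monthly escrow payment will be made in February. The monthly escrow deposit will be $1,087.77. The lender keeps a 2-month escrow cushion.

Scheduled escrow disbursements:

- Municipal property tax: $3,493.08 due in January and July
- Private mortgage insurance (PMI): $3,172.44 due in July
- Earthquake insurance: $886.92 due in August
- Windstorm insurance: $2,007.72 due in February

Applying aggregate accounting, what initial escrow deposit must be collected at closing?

Cushion = 2 × $1,087.77 = $2,175.54
Trial balance (start $0, +$1,087.77 each month, − disbursements):
  Feb: +$1,087.77 − $2,007.72 → -$919.95
  Mar: +$1,087.77 → $167.82
  Apr: +$1,087.77 → $1,255.59
  May: +$1,087.77 → $2,343.36
  Jun: +$1,087.77 → $3,431.13
  Jul: +$1,087.77 − $6,665.52 → -$2,146.62
  Aug: +$1,087.77 − $886.92 → -$1,945.77
  Sep: +$1,087.77 → -$858.00
  Oct: +$1,087.77 → $229.77
  Nov: +$1,087.77 → $1,317.54
  Dec: +$1,087.77 → $2,405.31
  Jan: +$1,087.77 − $3,493.08 → $0.00
Lowest trial balance = -$2,146.62 (Jul)
Initial deposit = cushion − low point = $2,175.54 − (-$2,146.62) = $4,322.16

$4,322.16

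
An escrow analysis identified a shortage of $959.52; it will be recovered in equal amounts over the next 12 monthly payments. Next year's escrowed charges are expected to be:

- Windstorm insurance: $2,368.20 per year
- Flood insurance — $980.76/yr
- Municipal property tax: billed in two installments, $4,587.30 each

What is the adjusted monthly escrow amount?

Windstorm insurance: $2,368.20
Flood insurance: $980.76
Municipal property tax: $4,587.30 × 2 = $9,174.60
Total annual escrow = $2,368.20 + $980.76 + $9,174.60 = $12,523.56
Per month = $12,523.56 ÷ 12 = $1,043.63
Shortage spread = $959.52 / 12 = $79.96/mo
New monthly escrow = $1,043.63 + $79.96 = $1,123.59

$1,123.59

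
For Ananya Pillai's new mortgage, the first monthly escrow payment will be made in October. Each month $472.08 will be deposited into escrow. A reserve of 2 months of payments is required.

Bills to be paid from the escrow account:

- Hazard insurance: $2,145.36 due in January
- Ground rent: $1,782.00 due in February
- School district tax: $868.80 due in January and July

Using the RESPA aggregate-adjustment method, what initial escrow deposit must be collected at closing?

Cushion = 2 × $472.08 = $944.16
Trial balance (start $0, +$472.08 each month, − disbursements):
  Oct: +$472.08 → $472.08
  Nov: +$472.08 → $944.16
  Dec: +$472.08 → $1,416.24
  Jan: +$472.08 − $3,014.16 → -$1,125.84
  Feb: +$472.08 − $1,782.00 → -$2,435.76
  Mar: +$472.08 → -$1,963.68
  Apr: +$472.08 → -$1,491.60
  May: +$472.08 → -$1,019.52
  Jun: +$472.08 → -$547.44
  Jul: +$472.08 − $868.80 → -$944.16
  Aug: +$472.08 → -$472.08
  Sep: +$472.08 → $0.00
Lowest trial balance = -$2,435.76 (Feb)
Initial deposit = cushion − low point = $944.16 − (-$2,435.76) = $3,379.92

$3,379.92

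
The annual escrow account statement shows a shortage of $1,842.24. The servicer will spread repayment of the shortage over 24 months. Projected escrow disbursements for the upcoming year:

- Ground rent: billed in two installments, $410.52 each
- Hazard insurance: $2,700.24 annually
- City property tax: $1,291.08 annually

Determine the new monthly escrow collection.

$477.79

Ground rent: $410.52 × 2 = $821.04 annually
Hazard insurance: $2,700.24 annually
City property tax: $1,291.08 annually
Total per year = $821.04 + $2,700.24 + $1,291.08 = $4,812.36
Per month = $4,812.36 / 12 = $401.03
Shortage per month = $1,842.24 ÷ 24 = $76.76
New monthly escrow = $401.03 + $76.76 = $477.79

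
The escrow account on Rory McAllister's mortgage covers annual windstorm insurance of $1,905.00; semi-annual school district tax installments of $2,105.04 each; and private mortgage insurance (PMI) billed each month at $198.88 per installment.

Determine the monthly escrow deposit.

Windstorm insurance: $1,905.00
School district tax: $2,105.04 × 2 = $4,210.08
Private mortgage insurance (PMI): $198.88 × 12 = $2,386.56
Yearly total = $8,501.64
Base monthly escrow = $8,501.64 / 12 = $708.47

$708.47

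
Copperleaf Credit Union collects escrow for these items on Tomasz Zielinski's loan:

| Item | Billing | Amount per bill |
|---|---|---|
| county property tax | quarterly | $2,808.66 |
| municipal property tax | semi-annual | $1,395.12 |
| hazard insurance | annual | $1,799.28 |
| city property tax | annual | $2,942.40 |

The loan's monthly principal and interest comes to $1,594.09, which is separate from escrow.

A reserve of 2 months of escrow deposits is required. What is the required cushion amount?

$3,127.76

County property tax: $2,808.66 × 4 = $11,234.64/yr
Municipal property tax: $1,395.12 × 2 = $2,790.24/yr
Hazard insurance: $1,799.28/yr
City property tax: $2,942.40/yr
Total per year = $11,234.64 + $2,790.24 + $1,799.28 + $2,942.40 = $18,766.56
Base monthly escrow = $18,766.56 ÷ 12 = $1,563.88
Reserve = 2 × $1,563.88 = $3,127.76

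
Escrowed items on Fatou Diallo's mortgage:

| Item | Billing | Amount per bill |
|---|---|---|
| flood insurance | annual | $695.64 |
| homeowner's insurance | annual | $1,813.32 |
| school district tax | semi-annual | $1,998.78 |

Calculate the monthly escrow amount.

$542.21

Flood insurance: $695.64 per year
Homeowner's insurance: $1,813.32 per year
School district tax: $1,998.78 × 2 = $3,997.56 per year
Total per year = $695.64 + $1,813.32 + $3,997.56 = $6,506.52
Per month = $6,506.52 ÷ 12 = $542.21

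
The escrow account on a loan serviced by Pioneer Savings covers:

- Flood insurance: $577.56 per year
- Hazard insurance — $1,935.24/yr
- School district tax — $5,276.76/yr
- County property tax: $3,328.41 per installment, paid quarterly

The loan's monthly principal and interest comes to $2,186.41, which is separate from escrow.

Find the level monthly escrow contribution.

Flood insurance = $577.56 annually
Hazard insurance = $1,935.24 annually
School district tax = $5,276.76 annually
County property tax = $3,328.41 × 4 = $13,313.64 annually
Yearly total = $21,103.20
Monthly escrow = $21,103.20 ÷ 12 = $1,758.60

$1,758.60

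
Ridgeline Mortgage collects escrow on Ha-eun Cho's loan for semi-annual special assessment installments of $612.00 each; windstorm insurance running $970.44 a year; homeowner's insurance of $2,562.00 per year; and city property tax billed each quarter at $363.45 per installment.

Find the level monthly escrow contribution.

Special assessment — $612.00 × 2 = $1,224.00/yr
Windstorm insurance — $970.44/yr
Homeowner's insurance — $2,562.00/yr
City property tax — $363.45 × 4 = $1,453.80/yr
Total annual escrow = $6,210.24
Per month = $6,210.24 ÷ 12 = $517.52

$517.52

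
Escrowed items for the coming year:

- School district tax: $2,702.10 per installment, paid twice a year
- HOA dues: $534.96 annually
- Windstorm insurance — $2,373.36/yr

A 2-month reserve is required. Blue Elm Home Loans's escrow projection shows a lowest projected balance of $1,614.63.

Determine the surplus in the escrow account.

School district tax — $2,702.10 × 2 = $5,404.20/yr
HOA dues — $534.96/yr
Windstorm insurance — $2,373.36/yr
Total per year = $5,404.20 + $534.96 + $2,373.36 = $8,312.52
Base monthly escrow = $8,312.52 / 12 = $692.71
Cushion = 2 × $692.71 = $1,385.42
Surplus = $1,614.63 − $1,385.42 = $229.21

$229.21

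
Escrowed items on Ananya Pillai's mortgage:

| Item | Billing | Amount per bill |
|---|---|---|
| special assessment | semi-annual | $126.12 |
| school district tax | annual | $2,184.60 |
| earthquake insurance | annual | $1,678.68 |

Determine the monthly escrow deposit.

Special assessment: $126.12 × 2 = $252.24 per year
School district tax: $2,184.60 per year
Earthquake insurance: $1,678.68 per year
Yearly total = $252.24 + $2,184.60 + $1,678.68 = $4,115.52
Monthly escrow = $4,115.52 / 12 = $342.96

$342.96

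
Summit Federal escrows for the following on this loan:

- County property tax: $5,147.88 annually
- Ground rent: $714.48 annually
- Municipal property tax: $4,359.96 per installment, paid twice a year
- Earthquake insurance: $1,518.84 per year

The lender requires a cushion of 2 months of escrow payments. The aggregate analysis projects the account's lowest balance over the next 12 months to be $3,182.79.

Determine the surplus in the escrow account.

County property tax: $5,147.88/yr
Ground rent: $714.48/yr
Municipal property tax: $4,359.96 × 2 = $8,719.92/yr
Earthquake insurance: $1,518.84/yr
Total annual escrow = $16,101.12
Monthly escrow = $16,101.12 ÷ 12 = $1,341.76
Required cushion = 2 × $1,341.76 = $2,683.52
Surplus = $3,182.79 − $2,683.52 = $499.27

$499.27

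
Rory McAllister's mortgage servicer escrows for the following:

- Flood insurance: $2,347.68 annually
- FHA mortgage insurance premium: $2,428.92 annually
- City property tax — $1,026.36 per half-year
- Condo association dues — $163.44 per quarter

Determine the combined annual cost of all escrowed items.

$7,483.08

Flood insurance — $2,347.68
FHA mortgage insurance premium — $2,428.92
City property tax — $1,026.36 × 2 = $2,052.72
Condo association dues — $163.44 × 4 = $653.76
Annual escrow total = $7,483.08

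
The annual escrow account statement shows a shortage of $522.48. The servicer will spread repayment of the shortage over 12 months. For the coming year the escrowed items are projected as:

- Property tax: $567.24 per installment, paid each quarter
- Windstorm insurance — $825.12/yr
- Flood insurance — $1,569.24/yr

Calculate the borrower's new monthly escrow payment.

$432.15

Property tax — $567.24 × 4 = $2,268.96
Windstorm insurance — $825.12
Flood insurance — $1,569.24
Annual escrow total = $4,663.32
Monthly = $4,663.32 / 12 = $388.61
Shortage per month = $522.48 ÷ 12 = $43.54
Adjusted monthly = $388.61 + $43.54 = $432.15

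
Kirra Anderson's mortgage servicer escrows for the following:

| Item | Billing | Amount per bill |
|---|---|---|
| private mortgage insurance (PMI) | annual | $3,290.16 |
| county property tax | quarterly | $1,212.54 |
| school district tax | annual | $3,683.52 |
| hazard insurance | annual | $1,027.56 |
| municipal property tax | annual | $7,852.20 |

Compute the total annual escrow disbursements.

Private mortgage insurance (PMI): $3,290.16 per year
County property tax: $1,212.54 × 4 = $4,850.16 per year
School district tax: $3,683.52 per year
Hazard insurance: $1,027.56 per year
Municipal property tax: $7,852.20 per year
Total annual escrow = $20,703.60

$20,703.60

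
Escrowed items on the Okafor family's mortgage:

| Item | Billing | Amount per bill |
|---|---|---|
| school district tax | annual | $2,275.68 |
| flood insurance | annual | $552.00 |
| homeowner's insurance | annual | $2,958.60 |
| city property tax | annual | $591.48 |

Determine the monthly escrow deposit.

School district tax — $2,275.68 annually
Flood insurance — $552.00 annually
Homeowner's insurance — $2,958.60 annually
City property tax — $591.48 annually
Yearly total = $6,377.76
Base monthly escrow = $6,377.76 ÷ 12 = $531.48

$531.48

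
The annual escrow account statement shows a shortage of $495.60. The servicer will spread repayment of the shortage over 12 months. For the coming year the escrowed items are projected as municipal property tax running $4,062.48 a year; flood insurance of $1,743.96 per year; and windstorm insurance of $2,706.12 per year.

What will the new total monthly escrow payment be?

$750.68

Municipal property tax = $4,062.48 per year
Flood insurance = $1,743.96 per year
Windstorm insurance = $2,706.12 per year
Yearly total = $8,512.56
Base monthly escrow = $8,512.56 ÷ 12 = $709.38
Shortage per month = $495.60 / 12 = $41.30
New monthly escrow = $709.38 + $41.30 = $750.68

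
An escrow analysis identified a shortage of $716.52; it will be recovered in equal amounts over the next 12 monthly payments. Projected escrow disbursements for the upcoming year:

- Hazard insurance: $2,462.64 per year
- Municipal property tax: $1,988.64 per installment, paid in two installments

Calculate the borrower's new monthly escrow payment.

$596.37

Hazard insurance: $2,462.64 annually
Municipal property tax: $1,988.64 × 2 = $3,977.28 annually
Total per year = $2,462.64 + $3,977.28 = $6,439.92
Base monthly escrow = $6,439.92 ÷ 12 = $536.66
Shortage per month = $716.52 ÷ 12 = $59.71
New monthly escrow = $536.66 + $59.71 = $596.37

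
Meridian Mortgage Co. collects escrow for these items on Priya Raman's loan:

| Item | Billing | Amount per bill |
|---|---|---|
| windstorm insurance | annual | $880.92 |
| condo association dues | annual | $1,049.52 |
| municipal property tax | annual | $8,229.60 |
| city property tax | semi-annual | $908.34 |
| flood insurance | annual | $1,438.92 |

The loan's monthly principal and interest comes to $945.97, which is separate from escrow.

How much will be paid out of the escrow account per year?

Windstorm insurance — $880.92 per year
Condo association dues — $1,049.52 per year
Municipal property tax — $8,229.60 per year
City property tax — $908.34 × 2 = $1,816.68 per year
Flood insurance — $1,438.92 per year
Annual escrow total = $880.92 + $1,049.52 + $8,229.60 + $1,816.68 + $1,438.92 = $13,415.64

$13,415.64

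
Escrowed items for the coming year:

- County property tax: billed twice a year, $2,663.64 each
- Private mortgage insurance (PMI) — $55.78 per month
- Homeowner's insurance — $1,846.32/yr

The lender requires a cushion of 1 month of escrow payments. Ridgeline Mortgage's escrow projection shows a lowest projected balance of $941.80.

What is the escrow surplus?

$288.22

County property tax = $2,663.64 × 2 = $5,327.28
Private mortgage insurance (PMI) = $55.78 × 12 = $669.36
Homeowner's insurance = $1,846.32
Total per year = $7,842.96
Per month = $7,842.96 ÷ 12 = $653.58
Cushion = 1 × $653.58 = $653.58
Surplus = $941.80 − $653.58 = $288.22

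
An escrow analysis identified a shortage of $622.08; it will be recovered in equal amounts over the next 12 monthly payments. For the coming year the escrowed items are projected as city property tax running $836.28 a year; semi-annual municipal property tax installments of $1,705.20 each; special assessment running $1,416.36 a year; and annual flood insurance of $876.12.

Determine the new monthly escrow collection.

City property tax: $836.28 annually
Municipal property tax: $1,705.20 × 2 = $3,410.40 annually
Special assessment: $1,416.36 annually
Flood insurance: $876.12 annually
Annual escrow total = $836.28 + $3,410.40 + $1,416.36 + $876.12 = $6,539.16
Per month = $6,539.16 / 12 = $544.93
Shortage spread = $622.08 / 12 = $51.84/mo
New monthly escrow = $544.93 + $51.84 = $596.77

$596.77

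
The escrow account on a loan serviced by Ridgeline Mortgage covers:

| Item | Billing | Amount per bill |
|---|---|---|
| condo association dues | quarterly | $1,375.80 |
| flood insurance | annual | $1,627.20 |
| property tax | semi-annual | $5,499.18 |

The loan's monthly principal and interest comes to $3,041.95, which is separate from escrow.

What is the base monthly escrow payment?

Condo association dues = $1,375.80 × 4 = $5,503.20 per year
Flood insurance = $1,627.20 per year
Property tax = $5,499.18 × 2 = $10,998.36 per year
Combined annual = $5,503.20 + $1,627.20 + $10,998.36 = $18,128.76
Per month = $18,128.76 ÷ 12 = $1,510.73

$1,510.73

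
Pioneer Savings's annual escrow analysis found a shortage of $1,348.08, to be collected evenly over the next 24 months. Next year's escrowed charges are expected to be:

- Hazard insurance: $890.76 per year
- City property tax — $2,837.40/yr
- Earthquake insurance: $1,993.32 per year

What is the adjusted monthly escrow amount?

Hazard insurance = $890.76
City property tax = $2,837.40
Earthquake insurance = $1,993.32
Combined annual = $5,721.48
Base monthly escrow = $5,721.48 ÷ 12 = $476.79
Monthly shortage recovery: $1,348.08 ÷ 24 = $56.17
Adjusted monthly = $476.79 + $56.17 = $532.96

$532.96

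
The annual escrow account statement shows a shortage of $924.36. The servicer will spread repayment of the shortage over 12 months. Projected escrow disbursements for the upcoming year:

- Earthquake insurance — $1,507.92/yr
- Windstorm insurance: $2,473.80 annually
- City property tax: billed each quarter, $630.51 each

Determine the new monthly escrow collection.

Earthquake insurance = $1,507.92
Windstorm insurance = $2,473.80
City property tax = $630.51 × 4 = $2,522.04
Total annual escrow = $1,507.92 + $2,473.80 + $2,522.04 = $6,503.76
Base monthly escrow = $6,503.76 ÷ 12 = $541.98
Shortage spread = $924.36 ÷ 12 = $77.03/mo
Adjusted monthly = $541.98 + $77.03 = $619.01

$619.01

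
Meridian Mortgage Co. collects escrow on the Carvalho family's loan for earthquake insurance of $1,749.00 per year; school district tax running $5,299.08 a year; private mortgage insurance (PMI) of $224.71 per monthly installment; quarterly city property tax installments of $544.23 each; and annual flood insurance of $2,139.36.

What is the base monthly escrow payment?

$1,171.74

Earthquake insurance = $1,749.00/yr
School district tax = $5,299.08/yr
Private mortgage insurance (PMI) = $224.71 × 12 = $2,696.52/yr
City property tax = $544.23 × 4 = $2,176.92/yr
Flood insurance = $2,139.36/yr
Combined annual = $1,749.00 + $5,299.08 + $2,696.52 + $2,176.92 + $2,139.36 = $14,060.88
Monthly = $14,060.88 ÷ 12 = $1,171.74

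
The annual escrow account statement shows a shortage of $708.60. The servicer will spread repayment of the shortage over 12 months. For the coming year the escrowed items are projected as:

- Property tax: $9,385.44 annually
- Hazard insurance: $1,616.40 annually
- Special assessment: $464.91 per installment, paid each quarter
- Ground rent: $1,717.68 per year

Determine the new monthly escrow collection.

$1,273.98

Property tax — $9,385.44
Hazard insurance — $1,616.40
Special assessment — $464.91 × 4 = $1,859.64
Ground rent — $1,717.68
Total annual escrow = $14,579.16
Base monthly escrow = $14,579.16 ÷ 12 = $1,214.93
Shortage per month = $708.60 / 12 = $59.05
New monthly escrow = $1,214.93 + $59.05 = $1,273.98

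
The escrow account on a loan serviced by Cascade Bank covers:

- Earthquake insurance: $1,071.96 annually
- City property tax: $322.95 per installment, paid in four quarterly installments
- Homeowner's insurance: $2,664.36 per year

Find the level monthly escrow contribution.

Earthquake insurance = $1,071.96 annually
City property tax = $322.95 × 4 = $1,291.80 annually
Homeowner's insurance = $2,664.36 annually
Total per year = $1,071.96 + $1,291.80 + $2,664.36 = $5,028.12
Per month = $5,028.12 ÷ 12 = $419.01

$419.01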